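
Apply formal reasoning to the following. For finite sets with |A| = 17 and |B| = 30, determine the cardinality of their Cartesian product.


The Cartesian product A x B contains all ordered pairs (a, b).
|A x B| = |A| * |B| = 17 * 30 = 510

510


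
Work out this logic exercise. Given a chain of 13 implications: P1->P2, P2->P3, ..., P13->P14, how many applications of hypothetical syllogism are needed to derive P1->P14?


With 13 implications in a chain connecting 14 propositions:
P1->P2, P2->P3, ..., P13->P14
Steps needed = (number of implications) - 1 = 13 - 1 = 12

12


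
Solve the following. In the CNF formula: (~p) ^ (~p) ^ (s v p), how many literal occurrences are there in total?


Counting literals in each clause:
Clause 1: 1 literal(s)
Clause 2: 1 literal(s)
Clause 3: 2 literal(s)
Total = 4

4


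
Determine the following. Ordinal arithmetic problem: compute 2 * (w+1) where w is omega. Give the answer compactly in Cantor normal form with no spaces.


Compute 2 * (w+1).
Ordinal * is associative and left-distributive over +, but NOT commutative; for finite n>1, n*w = w but w*n stays w*n.
By left-distributivity: 2 * (w+1) = 2*w + 2*1 = w + 2 = w+2.
Result = w+2

w+2


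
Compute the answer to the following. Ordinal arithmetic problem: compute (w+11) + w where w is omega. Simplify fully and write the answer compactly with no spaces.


Compute (w+11) + w.
Ordinal + is associative but NOT commutative; for finite n>0, n + w = w but w + n stays w+n.
(w+11) + w = w + (11+w) = w + w = w*2 (the finite tail 11 is absorbed by the right w).
Result = w*2

w*2


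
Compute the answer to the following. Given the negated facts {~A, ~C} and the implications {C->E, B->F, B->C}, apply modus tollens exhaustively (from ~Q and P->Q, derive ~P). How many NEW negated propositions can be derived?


Initial negated facts: {~A, ~C}
Apply modus tollens to closure:
  ~C and B->C  =>  ~B
Final negated: {~A, ~B, ~C}
New negations: {~B}
Count = 1

1


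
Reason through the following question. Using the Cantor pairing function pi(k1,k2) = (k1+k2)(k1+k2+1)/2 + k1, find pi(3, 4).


k1 + k2 = 7
(k1+k2)(k1+k2+1)/2 = 7 * 8 / 2 = 28
pi = 28 + 3 = 31

31


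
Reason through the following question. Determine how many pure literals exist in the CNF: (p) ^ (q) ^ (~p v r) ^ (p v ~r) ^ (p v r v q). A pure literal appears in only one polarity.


Check each variable for pure literal status:
p: mixed (not pure)
q: pure positive
r: mixed (not pure)
Pure literal count = 1

1


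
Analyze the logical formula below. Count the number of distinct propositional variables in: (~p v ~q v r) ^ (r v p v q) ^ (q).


Identify each variable that appears in the formula.
Variables found: p, q, r
Count = 3

3


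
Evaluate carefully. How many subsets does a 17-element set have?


The power set of a set with n elements has 2^n elements.
|P(S)| = 2^17 = 131072

131072


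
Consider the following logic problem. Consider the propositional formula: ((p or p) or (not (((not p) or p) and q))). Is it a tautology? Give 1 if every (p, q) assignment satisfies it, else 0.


Check all 4 assignments:
p=0, q=0: 1
p=0, q=1: 0
p=1, q=0: 1
p=1, q=1: 1
Satisfying count = 3/4.
Tautology iff count = 4: no.

0


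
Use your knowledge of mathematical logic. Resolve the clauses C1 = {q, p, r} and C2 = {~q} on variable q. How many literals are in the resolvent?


Remove q from C1 and ~q from C2.
C1 remainder: {p, r}
C2 remainder: {}
Union (resolvent): {p, r}
Resolvent has 2 literal(s).

2


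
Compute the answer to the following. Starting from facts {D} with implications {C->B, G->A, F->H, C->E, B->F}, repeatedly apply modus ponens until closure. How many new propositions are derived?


Initial facts: {D}
Apply modus ponens to closure:
  (no implication fires)
Final known: {D}
New propositions: {(none)}
Count = 0

0


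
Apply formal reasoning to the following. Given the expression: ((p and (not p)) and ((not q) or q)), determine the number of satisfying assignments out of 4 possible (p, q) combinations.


Check all 4 assignments:
p=0, q=0: 0
p=0, q=1: 0
p=1, q=0: 0
p=1, q=1: 0
Count of True = 0

0


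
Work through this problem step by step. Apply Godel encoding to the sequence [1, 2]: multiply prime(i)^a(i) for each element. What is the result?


Encode each element as an exponent of the corresponding prime:
  2^1 = 2
  3^2 = 9
Product = 2 * 9 = 18

18


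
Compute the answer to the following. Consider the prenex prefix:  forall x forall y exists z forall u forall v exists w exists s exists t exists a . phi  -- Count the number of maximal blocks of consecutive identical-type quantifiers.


Quantifier-type sequence: A A E A A E E E E  (A=forall, E=exists)
Group into maximal same-type runs:
  Ax2 | Ex1 | Ax2 | Ex4
Number of blocks = 4

4


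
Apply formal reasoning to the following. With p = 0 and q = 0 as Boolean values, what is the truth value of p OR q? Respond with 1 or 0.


p = 0, q = 0
Operation: p OR q
Evaluate: 0 OR 0 = 0

0


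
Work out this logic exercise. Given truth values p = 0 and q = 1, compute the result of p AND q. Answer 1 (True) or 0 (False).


p = 0, q = 1
Operation: p AND q
Evaluate: 0 AND 1 = 0

0


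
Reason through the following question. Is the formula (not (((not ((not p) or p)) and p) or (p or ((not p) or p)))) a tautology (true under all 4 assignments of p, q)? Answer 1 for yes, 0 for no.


Check all 4 assignments:
p=0, q=0: 0
p=0, q=1: 0
p=1, q=0: 0
p=1, q=1: 0
Satisfying count = 0/4.
Tautology iff count = 4: no.

0


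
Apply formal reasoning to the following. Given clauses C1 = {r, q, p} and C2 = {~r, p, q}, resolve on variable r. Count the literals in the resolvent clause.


Remove r from C1 and ~r from C2.
C1 remainder: {q, p}
C2 remainder: {p, q}
Union (resolvent): {p, q}
Resolvent has 2 literal(s).

2


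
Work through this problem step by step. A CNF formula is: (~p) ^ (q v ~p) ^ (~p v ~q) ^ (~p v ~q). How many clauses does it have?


A CNF formula is a conjunction of clauses.
Clauses are separated by ^.
Counting the conjuncts: 4 clauses.

4


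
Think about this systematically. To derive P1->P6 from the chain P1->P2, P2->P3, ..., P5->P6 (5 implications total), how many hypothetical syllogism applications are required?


With 5 implications in a chain connecting 6 propositions:
P1->P2, P2->P3, ..., P5->P6
Steps needed = (number of implications) - 1 = 5 - 1 = 4

4


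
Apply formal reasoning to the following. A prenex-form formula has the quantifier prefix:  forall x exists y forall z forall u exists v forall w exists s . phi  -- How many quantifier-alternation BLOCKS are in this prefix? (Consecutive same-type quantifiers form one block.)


Quantifier-type sequence: A E A A E A E  (A=forall, E=exists)
Group into maximal same-type runs:
  Ax1 | Ex1 | Ax2 | Ex1 | Ax1 | Ex1
Number of blocks = 6

6


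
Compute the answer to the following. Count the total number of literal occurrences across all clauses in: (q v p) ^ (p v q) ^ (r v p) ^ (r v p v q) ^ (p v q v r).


Counting literals in each clause:
Clause 1: 2 literal(s)
Clause 2: 2 literal(s)
Clause 3: 2 literal(s)
Clause 4: 3 literal(s)
Clause 5: 3 literal(s)
Total = 12

12


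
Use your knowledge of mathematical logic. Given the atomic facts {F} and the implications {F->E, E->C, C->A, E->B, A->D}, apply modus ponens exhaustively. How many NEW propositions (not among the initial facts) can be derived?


Initial facts: {F}
Apply modus ponens to closure:
  F and F->E  =>  E
  E and E->C  =>  C
  C and C->A  =>  A
  E and E->B  =>  B
  A and A->D  =>  D
Final known: {A, B, C, D, E, F}
New propositions: {A, B, C, D, E}
Count = 5

5


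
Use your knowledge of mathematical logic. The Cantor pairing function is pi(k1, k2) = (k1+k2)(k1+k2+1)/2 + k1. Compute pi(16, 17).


k1 + k2 = 33
(k1+k2)(k1+k2+1)/2 = 33 * 34 / 2 = 561
pi = 561 + 16 = 577

577


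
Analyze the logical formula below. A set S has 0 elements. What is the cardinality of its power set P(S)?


The power set of a set with n elements has 2^n elements.
|P(S)| = 2^0 = 1

1


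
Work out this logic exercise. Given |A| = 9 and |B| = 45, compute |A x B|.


The Cartesian product A x B contains all ordered pairs (a, b).
|A x B| = |A| * |B| = 9 * 45 = 405

405


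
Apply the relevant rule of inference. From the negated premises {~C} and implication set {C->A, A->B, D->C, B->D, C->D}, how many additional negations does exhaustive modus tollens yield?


Initial negated facts: {~C}
Apply modus tollens to closure:
  ~C and D->C  =>  ~D
  ~D and B->D  =>  ~B
  ~B and A->B  =>  ~A
Final negated: {~A, ~B, ~C, ~D}
New negations: {~A, ~B, ~D}
Count = 3

3


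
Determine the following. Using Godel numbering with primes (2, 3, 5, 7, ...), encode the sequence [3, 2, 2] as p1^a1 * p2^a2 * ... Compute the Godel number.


Encode each element as an exponent of the corresponding prime:
  2^3 = 8
  3^2 = 9
  5^2 = 25
Product = 8 * 9 * 25 = 1800

1800


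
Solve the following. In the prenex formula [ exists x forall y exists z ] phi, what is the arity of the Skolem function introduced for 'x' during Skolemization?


Quantifier prefix: exists x forall y exists z
'x' is existentially quantified at position 1.
No universal quantifiers precede it.
Skolem function arity = 0 (a Skolem constant)

0


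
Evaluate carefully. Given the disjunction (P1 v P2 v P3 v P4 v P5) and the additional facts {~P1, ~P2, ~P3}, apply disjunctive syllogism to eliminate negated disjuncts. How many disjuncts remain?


Original disjuncts (5): P1, P2, P3, P4, P5
Negated (eliminate): ~P1, ~P2, ~P3
Remaining disjuncts: P4, P5
Count = 5 - 3 = 2

2


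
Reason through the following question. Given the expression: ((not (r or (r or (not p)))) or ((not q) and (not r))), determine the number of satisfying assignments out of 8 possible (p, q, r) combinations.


Check all 8 assignments:
p=0, q=0, r=0: 1
p=0, q=0, r=1: 0
p=0, q=1, r=0: 0
p=0, q=1, r=1: 0
p=1, q=0, r=0: 1
p=1, q=0, r=1: 0
p=1, q=1, r=0: 1
p=1, q=1, r=1: 0
Count of True = 3

3


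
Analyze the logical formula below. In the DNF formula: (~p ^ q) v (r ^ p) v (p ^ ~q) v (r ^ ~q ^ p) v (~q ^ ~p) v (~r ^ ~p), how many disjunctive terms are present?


A DNF formula is a disjunction of terms (conjunctions).
Terms are separated by v.
Counting the disjuncts: 6 terms.

6


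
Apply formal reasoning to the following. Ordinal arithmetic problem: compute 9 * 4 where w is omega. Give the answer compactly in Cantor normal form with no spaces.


Compute 9 * 4.
Ordinal * is associative and left-distributive over +, but NOT commutative; for finite n>1, n*w = w but w*n stays w*n.
Both finite; ordinal * agrees with natural *: 9 * 4 = 36.
Result = 36

36


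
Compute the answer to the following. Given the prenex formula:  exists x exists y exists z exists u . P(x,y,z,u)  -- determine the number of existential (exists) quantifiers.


Quantifier prefix: exists x exists y exists z exists u
Mark each quantifier type:
  E E E E
Universal count = 0, Existential count = 4
Asked for existential (exists) quantifiers: 4

4


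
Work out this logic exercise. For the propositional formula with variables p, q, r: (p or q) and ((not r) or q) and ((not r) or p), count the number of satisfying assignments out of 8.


Evaluate all 8 assignments for p, q, r:
p=0, q=0, r=0: 0
p=0, q=0, r=1: 0
p=0, q=1, r=0: 1
p=0, q=1, r=1: 0
p=1, q=0, r=0: 1
p=1, q=0, r=1: 0
p=1, q=1, r=0: 1
p=1, q=1, r=1: 1
Satisfying count = 4

4


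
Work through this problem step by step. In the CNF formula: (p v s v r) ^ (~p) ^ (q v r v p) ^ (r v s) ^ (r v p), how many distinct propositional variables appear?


Identify each variable that appears in the formula.
Variables found: p, q, r, s
Count = 4

4


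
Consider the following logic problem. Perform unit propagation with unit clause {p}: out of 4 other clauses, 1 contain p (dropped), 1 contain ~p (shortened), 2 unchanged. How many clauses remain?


Satisfied (removed): 1
Shortened (remain): 1
Unchanged (remain): 2
Remaining = 1 + 2 = 3

3


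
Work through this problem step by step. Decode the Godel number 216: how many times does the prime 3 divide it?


Factorize 216 by dividing by 3 repeatedly.
Division steps: 3 divides 216 exactly 3 time(s).
Exponent of 3 = 3

3


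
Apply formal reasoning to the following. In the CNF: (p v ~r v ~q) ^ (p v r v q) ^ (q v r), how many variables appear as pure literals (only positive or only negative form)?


Check each variable for pure literal status:
p: pure positive
q: mixed (not pure)
r: mixed (not pure)
Pure literal count = 1

1


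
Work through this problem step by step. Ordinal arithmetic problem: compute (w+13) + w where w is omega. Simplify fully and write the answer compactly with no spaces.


Compute (w+13) + w.
Ordinal + is associative but NOT commutative; for finite n>0, n + w = w but w + n stays w+n.
(w+13) + w = w + (13+w) = w + w = w*2 (the finite tail 13 is absorbed by the right w).
Result = w*2

w*2


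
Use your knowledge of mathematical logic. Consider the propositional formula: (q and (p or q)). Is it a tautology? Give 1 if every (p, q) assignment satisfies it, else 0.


Check all 4 assignments:
p=0, q=0: 0
p=0, q=1: 1
p=1, q=0: 0
p=1, q=1: 1
Satisfying count = 2/4.
Tautology iff count = 4: no.

0


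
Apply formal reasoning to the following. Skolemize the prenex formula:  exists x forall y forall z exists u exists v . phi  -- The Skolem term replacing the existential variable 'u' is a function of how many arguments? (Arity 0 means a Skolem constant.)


Quantifier prefix: exists x forall y forall z exists u exists v
'u' is existentially quantified at position 4.
Universal variables preceding it: y, z
Skolem function arity = 2

2


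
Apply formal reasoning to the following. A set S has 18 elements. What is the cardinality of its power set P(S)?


The power set of a set with n elements has 2^n elements.
|P(S)| = 2^18 = 262144

262144


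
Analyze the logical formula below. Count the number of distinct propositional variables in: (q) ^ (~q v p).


Identify each variable that appears in the formula.
Variables found: p, q
Count = 2

2


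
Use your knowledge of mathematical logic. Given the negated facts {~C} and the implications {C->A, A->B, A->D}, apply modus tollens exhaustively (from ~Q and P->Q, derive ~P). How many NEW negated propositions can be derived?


Initial negated facts: {~C}
Apply modus tollens to closure:
  (no implication fires)
Final negated: {~C}
New negations: {(none)}
Count = 0

0


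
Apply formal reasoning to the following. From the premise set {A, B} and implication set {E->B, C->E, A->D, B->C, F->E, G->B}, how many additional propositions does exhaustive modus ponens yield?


Initial facts: {A, B}
Apply modus ponens to closure:
  A and A->D  =>  D
  B and B->C  =>  C
  C and C->E  =>  E
Final known: {A, B, C, D, E}
New propositions: {C, D, E}
Count = 3

3


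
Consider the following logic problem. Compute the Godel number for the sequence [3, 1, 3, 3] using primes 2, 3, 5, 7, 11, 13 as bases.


Encode each element as an exponent of the corresponding prime:
  2^3 = 8
  3^1 = 3
  5^3 = 125
  7^3 = 343
Product = 8 * 3 * 125 * 343 = 1029000

1029000


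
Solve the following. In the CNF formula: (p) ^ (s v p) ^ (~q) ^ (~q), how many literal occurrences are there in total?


Counting literals in each clause:
Clause 1: 1 literal(s)
Clause 2: 2 literal(s)
Clause 3: 1 literal(s)
Clause 4: 1 literal(s)
Total = 5

5


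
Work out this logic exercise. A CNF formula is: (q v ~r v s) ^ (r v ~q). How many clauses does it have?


A CNF formula is a conjunction of clauses.
Clauses are separated by ^.
Counting the conjuncts: 2 clauses.

2


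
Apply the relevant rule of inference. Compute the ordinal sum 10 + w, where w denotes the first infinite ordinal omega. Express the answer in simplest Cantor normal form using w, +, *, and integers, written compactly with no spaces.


Compute 10 + w.
Ordinal + is associative but NOT commutative; for finite n>0, n + w = w but w + n stays w+n.
Any finite left addend is absorbed by w on the right: 10 + w = w.
Result = w

w


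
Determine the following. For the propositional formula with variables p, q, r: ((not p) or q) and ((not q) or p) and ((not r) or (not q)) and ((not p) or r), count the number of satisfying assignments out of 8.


Evaluate all 8 assignments for p, q, r:
p=0, q=0, r=0: 1
p=0, q=0, r=1: 1
p=0, q=1, r=0: 0
p=0, q=1, r=1: 0
p=1, q=0, r=0: 0
p=1, q=0, r=1: 0
p=1, q=1, r=0: 0
p=1, q=1, r=1: 0
Satisfying count = 2

2


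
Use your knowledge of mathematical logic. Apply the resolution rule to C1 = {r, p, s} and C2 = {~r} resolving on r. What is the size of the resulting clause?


Remove r from C1 and ~r from C2.
C1 remainder: {p, s}
C2 remainder: {}
Union (resolvent): {p, s}
Resolvent has 2 literal(s).

2


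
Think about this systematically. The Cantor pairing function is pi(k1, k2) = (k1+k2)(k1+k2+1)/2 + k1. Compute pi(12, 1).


k1 + k2 = 13
(k1+k2)(k1+k2+1)/2 = 13 * 14 / 2 = 91
pi = 91 + 12 = 103

103


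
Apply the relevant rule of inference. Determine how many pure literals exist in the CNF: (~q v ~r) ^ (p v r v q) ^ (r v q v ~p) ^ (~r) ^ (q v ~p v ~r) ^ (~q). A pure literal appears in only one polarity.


Check each variable for pure literal status:
p: mixed (not pure)
q: mixed (not pure)
r: mixed (not pure)
Pure literal count = 0

0


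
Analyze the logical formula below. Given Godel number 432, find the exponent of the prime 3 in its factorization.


Factorize 432 by dividing by 3 repeatedly.
Division steps: 3 divides 432 exactly 3 time(s).
Exponent of 3 = 3

3


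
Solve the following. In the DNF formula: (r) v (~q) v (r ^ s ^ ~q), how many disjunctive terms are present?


A DNF formula is a disjunction of terms (conjunctions).
Terms are separated by v.
Counting the disjuncts: 3 terms.

3


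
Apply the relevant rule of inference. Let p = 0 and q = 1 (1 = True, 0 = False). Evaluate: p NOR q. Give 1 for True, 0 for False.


p = 0, q = 1
Operation: p NOR q
Evaluate: 0 NOR 1 = 0

0


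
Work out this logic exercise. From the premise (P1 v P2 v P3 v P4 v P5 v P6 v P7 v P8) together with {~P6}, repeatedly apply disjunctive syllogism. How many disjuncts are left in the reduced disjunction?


Original disjuncts (8): P1, P2, P3, P4, P5, P6, P7, P8
Negated (eliminate): ~P6
Remaining disjuncts: P1, P2, P3, P4, P5, P7, P8
Count = 8 - 1 = 7

7


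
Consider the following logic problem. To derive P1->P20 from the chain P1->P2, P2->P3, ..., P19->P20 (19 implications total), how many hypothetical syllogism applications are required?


With 19 implications in a chain connecting 20 propositions:
P1->P2, P2->P3, ..., P19->P20
Steps needed = (number of implications) - 1 = 19 - 1 = 18

18


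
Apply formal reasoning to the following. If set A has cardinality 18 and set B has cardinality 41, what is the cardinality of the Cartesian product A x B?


The Cartesian product A x B contains all ordered pairs (a, b).
|A x B| = |A| * |B| = 18 * 41 = 738

738


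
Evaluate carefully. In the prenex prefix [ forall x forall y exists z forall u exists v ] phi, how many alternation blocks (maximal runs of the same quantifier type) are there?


Quantifier-type sequence: A A E A E  (A=forall, E=exists)
Group into maximal same-type runs:
  Ax2 | Ex1 | Ax1 | Ex1
Number of blocks = 4

4


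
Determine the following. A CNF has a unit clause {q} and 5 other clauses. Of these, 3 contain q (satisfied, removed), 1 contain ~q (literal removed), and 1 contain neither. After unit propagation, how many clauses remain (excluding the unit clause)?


Satisfied (removed): 3
Shortened (remain): 1
Unchanged (remain): 1
Remaining = 1 + 1 = 2

2


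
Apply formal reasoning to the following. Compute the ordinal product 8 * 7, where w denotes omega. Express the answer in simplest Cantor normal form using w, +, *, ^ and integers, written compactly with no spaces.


Compute 8 * 7.
Ordinal * is associative and left-distributive over +, but NOT commutative; for finite n>1, n*w = w but w*n stays w*n.
Both finite; ordinal * agrees with natural *: 8 * 7 = 56.
Result = 56

56


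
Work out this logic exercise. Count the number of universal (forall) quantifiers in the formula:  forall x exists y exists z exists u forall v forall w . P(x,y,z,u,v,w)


Quantifier prefix: forall x exists y exists z exists u forall v forall w
Mark each quantifier type:
  U E E E U U
Universal count = 3, Existential count = 3
Asked for universal (forall) quantifiers: 3

3


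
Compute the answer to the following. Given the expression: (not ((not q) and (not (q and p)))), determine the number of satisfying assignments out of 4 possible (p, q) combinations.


Check all 4 assignments:
p=0, q=0: 0
p=0, q=1: 1
p=1, q=0: 0
p=1, q=1: 1
Count of True = 2

2


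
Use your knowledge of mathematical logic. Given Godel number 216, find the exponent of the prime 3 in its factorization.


Factorize 216 by dividing by 3 repeatedly.
Division steps: 3 divides 216 exactly 3 time(s).
Exponent of 3 = 3

3


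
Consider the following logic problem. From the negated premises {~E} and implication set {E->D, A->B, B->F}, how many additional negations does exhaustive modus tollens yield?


Initial negated facts: {~E}
Apply modus tollens to closure:
  (no implication fires)
Final negated: {~E}
New negations: {(none)}
Count = 0

0


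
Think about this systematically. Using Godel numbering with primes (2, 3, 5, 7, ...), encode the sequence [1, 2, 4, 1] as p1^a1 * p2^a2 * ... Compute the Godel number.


Encode each element as an exponent of the corresponding prime:
  2^1 = 2
  3^2 = 9
  5^4 = 625
  7^1 = 7
Product = 2 * 9 * 625 * 7 = 78750

78750


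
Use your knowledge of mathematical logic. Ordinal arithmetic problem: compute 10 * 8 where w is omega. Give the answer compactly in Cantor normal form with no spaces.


Compute 10 * 8.
Ordinal * is associative and left-distributive over +, but NOT commutative; for finite n>1, n*w = w but w*n stays w*n.
Both finite; ordinal * agrees with natural *: 10 * 8 = 80.
Result = 80

80


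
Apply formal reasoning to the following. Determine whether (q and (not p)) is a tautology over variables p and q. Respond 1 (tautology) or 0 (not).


Check all 4 assignments:
p=0, q=0: 0
p=0, q=1: 1
p=1, q=0: 0
p=1, q=1: 0
Satisfying count = 1/4.
Tautology iff count = 4: no.

0


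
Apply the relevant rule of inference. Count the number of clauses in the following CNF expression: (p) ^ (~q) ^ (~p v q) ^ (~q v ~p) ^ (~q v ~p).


A CNF formula is a conjunction of clauses.
Clauses are separated by ^.
Counting the conjuncts: 5 clauses.

5


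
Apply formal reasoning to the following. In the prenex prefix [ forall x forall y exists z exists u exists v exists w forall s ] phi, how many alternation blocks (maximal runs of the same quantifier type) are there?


Quantifier-type sequence: A A E E E E A  (A=forall, E=exists)
Group into maximal same-type runs:
  Ax2 | Ex4 | Ax1
Number of blocks = 3

3


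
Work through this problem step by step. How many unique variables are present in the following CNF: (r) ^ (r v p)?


Identify each variable that appears in the formula.
Variables found: p, r
Count = 2

2


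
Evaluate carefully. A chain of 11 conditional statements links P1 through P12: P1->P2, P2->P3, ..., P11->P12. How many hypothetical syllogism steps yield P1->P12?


With 11 implications in a chain connecting 12 propositions:
P1->P2, P2->P3, ..., P11->P12
Steps needed = (number of implications) - 1 = 11 - 1 = 10

10


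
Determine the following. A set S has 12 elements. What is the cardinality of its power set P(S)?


The power set of a set with n elements has 2^n elements.
|P(S)| = 2^12 = 4096

4096


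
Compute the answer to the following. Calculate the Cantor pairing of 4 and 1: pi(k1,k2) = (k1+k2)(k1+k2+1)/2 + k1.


k1 + k2 = 5
(k1+k2)(k1+k2+1)/2 = 5 * 6 / 2 = 15
pi = 15 + 4 = 19

19


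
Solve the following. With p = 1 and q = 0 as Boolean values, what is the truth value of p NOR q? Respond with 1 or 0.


p = 1, q = 0
Operation: p NOR q
Evaluate: 1 NOR 0 = 0

0


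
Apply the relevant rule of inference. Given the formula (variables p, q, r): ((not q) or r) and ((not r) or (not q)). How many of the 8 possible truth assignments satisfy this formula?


Evaluate all 8 assignments for p, q, r:
p=0, q=0, r=0: 1
p=0, q=0, r=1: 1
p=0, q=1, r=0: 0
p=0, q=1, r=1: 0
p=1, q=0, r=0: 1
p=1, q=0, r=1: 1
p=1, q=1, r=0: 0
p=1, q=1, r=1: 0
Satisfying count = 4

4


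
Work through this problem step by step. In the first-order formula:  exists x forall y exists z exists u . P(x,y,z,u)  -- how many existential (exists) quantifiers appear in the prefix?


Quantifier prefix: exists x forall y exists z exists u
Mark each quantifier type:
  E U E E
Universal count = 1, Existential count = 3
Asked for existential (exists) quantifiers: 3

3


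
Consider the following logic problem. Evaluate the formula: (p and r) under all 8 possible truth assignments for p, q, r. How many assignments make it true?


Check all 8 assignments:
p=0, q=0, r=0: 0
p=0, q=0, r=1: 0
p=0, q=1, r=0: 0
p=0, q=1, r=1: 0
p=1, q=0, r=0: 0
p=1, q=0, r=1: 1
p=1, q=1, r=0: 0
p=1, q=1, r=1: 1
Count of True = 2

2


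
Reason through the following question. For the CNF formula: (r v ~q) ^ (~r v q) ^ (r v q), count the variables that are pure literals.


Check each variable for pure literal status:
p: absent (not pure)
q: mixed (not pure)
r: mixed (not pure)
Pure literal count = 0

0


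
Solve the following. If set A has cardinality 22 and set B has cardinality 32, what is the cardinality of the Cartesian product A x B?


The Cartesian product A x B contains all ordered pairs (a, b).
|A x B| = |A| * |B| = 22 * 32 = 704

704


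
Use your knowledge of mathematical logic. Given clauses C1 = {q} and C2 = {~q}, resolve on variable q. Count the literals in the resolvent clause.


Remove q from C1 and ~q from C2.
C1 remainder: {}
C2 remainder: {}
Union (resolvent): {} (empty clause)
Resolvent has 0 literal(s).

0


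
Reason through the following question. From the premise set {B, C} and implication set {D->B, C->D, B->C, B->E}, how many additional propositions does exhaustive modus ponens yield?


Initial facts: {B, C}
Apply modus ponens to closure:
  C and C->D  =>  D
  B and B->E  =>  E
Final known: {B, C, D, E}
New propositions: {D, E}
Count = 2

2


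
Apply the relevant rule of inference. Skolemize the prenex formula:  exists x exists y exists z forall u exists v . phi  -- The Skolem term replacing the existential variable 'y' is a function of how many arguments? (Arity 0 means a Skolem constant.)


Quantifier prefix: exists x exists y exists z forall u exists v
'y' is existentially quantified at position 2.
No universal quantifiers precede it.
Skolem function arity = 0 (a Skolem constant)

0


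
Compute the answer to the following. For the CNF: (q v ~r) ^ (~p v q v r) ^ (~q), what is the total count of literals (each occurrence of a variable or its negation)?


Counting literals in each clause:
Clause 1: 2 literal(s)
Clause 2: 3 literal(s)
Clause 3: 1 literal(s)
Total = 6

6


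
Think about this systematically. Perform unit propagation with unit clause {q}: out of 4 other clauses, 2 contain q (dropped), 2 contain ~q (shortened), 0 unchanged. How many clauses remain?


Satisfied (removed): 2
Shortened (remain): 2
Unchanged (remain): 0
Remaining = 2 + 0 = 2

2


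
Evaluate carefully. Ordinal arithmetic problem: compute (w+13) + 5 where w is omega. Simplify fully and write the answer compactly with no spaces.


Compute (w+13) + 5.
Ordinal + is associative but NOT commutative; for finite n>0, n + w = w but w + n stays w+n.
By associativity: (w+13) + 5 = w + (13+5) = w+18.
Result = w+18

w+18


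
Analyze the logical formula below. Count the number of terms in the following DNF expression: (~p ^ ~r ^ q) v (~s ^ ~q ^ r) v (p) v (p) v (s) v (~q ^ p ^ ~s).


A DNF formula is a disjunction of terms (conjunctions).
Terms are separated by v.
Counting the disjuncts: 6 terms.

6


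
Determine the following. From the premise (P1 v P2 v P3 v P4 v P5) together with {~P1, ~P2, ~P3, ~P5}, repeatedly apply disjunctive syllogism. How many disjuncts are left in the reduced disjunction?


Original disjuncts (5): P1, P2, P3, P4, P5
Negated (eliminate): ~P1, ~P2, ~P3, ~P5
Remaining disjuncts: P4
Count = 5 - 4 = 1

1


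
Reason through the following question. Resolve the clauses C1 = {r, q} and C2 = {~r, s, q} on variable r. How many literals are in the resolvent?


Remove r from C1 and ~r from C2.
C1 remainder: {q}
C2 remainder: {s, q}
Union (resolvent): {q, s}
Resolvent has 2 literal(s).

2


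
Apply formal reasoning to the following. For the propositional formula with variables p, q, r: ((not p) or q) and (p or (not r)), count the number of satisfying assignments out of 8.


Evaluate all 8 assignments for p, q, r:
p=0, q=0, r=0: 1
p=0, q=0, r=1: 0
p=0, q=1, r=0: 1
p=0, q=1, r=1: 0
p=1, q=0, r=0: 0
p=1, q=0, r=1: 0
p=1, q=1, r=0: 1
p=1, q=1, r=1: 1
Satisfying count = 4

4


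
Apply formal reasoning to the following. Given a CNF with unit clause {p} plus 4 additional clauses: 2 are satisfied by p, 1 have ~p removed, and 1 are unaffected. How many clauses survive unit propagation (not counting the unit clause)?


Satisfied (removed): 2
Shortened (remain): 1
Unchanged (remain): 1
Remaining = 1 + 1 = 2

2


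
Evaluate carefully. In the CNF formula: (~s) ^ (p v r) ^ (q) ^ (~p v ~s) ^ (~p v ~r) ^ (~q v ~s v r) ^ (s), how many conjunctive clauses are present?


A CNF formula is a conjunction of clauses.
Clauses are separated by ^.
Counting the conjuncts: 7 clauses.

7


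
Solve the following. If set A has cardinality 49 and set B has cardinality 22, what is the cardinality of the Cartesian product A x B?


The Cartesian product A x B contains all ordered pairs (a, b).
|A x B| = |A| * |B| = 49 * 22 = 1078

1078


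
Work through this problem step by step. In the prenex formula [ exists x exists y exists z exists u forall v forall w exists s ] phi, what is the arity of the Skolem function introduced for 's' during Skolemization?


Quantifier prefix: exists x exists y exists z exists u forall v forall w exists s
's' is existentially quantified at position 7.
Universal variables preceding it: v, w
Skolem function arity = 2

2


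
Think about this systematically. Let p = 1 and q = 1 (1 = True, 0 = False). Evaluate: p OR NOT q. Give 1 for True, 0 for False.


p = 1, q = 1
Operation: p OR NOT q
Evaluate: 1 OR NOT 1 = 1

1


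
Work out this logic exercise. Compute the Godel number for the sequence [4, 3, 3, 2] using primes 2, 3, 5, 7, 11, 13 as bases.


Encode each element as an exponent of the corresponding prime:
  2^4 = 16
  3^3 = 27
  5^3 = 125
  7^2 = 49
Product = 16 * 27 * 125 * 49 = 2646000

2646000


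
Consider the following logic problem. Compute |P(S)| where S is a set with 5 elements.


The power set of a set with n elements has 2^n elements.
|P(S)| = 2^5 = 32

32


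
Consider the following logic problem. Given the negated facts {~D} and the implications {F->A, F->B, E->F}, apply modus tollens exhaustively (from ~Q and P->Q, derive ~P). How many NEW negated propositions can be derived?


Initial negated facts: {~D}
Apply modus tollens to closure:
  (no implication fires)
Final negated: {~D}
New negations: {(none)}
Count = 0

0


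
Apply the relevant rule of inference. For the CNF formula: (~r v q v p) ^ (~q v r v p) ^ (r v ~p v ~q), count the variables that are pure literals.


Check each variable for pure literal status:
p: mixed (not pure)
q: mixed (not pure)
r: mixed (not pure)
Pure literal count = 0

0


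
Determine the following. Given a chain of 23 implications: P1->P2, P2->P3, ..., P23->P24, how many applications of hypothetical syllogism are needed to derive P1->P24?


With 23 implications in a chain connecting 24 propositions:
P1->P2, P2->P3, ..., P23->P24
Steps needed = (number of implications) - 1 = 23 - 1 = 22

22


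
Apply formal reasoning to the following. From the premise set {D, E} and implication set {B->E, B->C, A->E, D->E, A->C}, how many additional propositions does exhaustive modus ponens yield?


Initial facts: {D, E}
Apply modus ponens to closure:
  (no implication fires)
Final known: {D, E}
New propositions: {(none)}
Count = 0

0


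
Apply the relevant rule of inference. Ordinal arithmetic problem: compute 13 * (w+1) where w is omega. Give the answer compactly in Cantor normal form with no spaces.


Compute 13 * (w+1).
Ordinal * is associative and left-distributive over +, but NOT commutative; for finite n>1, n*w = w but w*n stays w*n.
By left-distributivity: 13 * (w+1) = 13*w + 13*1 = w + 13 = w+13.
Result = w+13

w+13


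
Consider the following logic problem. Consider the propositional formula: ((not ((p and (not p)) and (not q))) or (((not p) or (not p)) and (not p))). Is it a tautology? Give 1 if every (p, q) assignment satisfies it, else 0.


Check all 4 assignments:
p=0, q=0: 1
p=0, q=1: 1
p=1, q=0: 1
p=1, q=1: 1
Satisfying count = 4/4.
Tautology iff count = 4: yes.

1


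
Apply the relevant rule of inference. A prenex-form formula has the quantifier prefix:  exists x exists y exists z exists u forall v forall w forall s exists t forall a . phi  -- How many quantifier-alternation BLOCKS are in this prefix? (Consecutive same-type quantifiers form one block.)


Quantifier-type sequence: E E E E A A A E A  (A=forall, E=exists)
Group into maximal same-type runs:
  Ex4 | Ax3 | Ex1 | Ax1
Number of blocks = 4

4


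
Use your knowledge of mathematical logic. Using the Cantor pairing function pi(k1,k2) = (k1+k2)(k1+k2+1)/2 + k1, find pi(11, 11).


k1 + k2 = 22
(k1+k2)(k1+k2+1)/2 = 22 * 23 / 2 = 253
pi = 253 + 11 = 264

264


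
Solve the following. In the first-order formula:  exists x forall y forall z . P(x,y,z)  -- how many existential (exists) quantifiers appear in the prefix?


Quantifier prefix: exists x forall y forall z
Mark each quantifier type:
  E U U
Universal count = 2, Existential count = 1
Asked for existential (exists) quantifiers: 1

1


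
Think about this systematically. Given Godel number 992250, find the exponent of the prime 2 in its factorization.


Factorize 992250 by dividing by 2 repeatedly.
Division steps: 2 divides 992250 exactly 1 time(s).
Exponent of 2 = 1

1


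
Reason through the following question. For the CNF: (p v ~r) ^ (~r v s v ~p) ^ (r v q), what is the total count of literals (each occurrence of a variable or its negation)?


Counting literals in each clause:
Clause 1: 2 literal(s)
Clause 2: 3 literal(s)
Clause 3: 2 literal(s)
Total = 7

7


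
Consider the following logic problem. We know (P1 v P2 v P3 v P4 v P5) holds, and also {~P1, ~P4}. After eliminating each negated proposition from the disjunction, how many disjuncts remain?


Original disjuncts (5): P1, P2, P3, P4, P5
Negated (eliminate): ~P1, ~P4
Remaining disjuncts: P2, P3, P5
Count = 5 - 2 = 3

3


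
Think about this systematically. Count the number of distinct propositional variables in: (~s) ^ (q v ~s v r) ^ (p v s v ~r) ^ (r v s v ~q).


Identify each variable that appears in the formula.
Variables found: p, q, r, s
Count = 4

4


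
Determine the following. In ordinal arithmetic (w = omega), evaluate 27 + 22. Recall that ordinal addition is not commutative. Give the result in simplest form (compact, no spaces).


Compute 27 + 22.
Ordinal + is associative but NOT commutative; for finite n>0, n + w = w but w + n stays w+n.
Both operands finite; ordinal + agrees with natural +: 27 + 22 = 49.
Result = 49

49


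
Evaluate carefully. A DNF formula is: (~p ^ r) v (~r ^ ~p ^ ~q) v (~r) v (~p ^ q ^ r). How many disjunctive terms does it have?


A DNF formula is a disjunction of terms (conjunctions).
Terms are separated by v.
Counting the disjuncts: 4 terms.

4


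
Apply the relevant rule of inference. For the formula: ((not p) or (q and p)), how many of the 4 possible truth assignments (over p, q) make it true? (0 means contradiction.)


Check all 4 assignments:
p=0, q=0: 1
p=0, q=1: 1
p=1, q=0: 0
p=1, q=1: 1
Count of True = 3

3


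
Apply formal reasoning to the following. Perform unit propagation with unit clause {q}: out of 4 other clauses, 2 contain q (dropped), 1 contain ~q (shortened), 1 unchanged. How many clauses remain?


Satisfied (removed): 2
Shortened (remain): 1
Unchanged (remain): 1
Remaining = 1 + 1 = 2

2


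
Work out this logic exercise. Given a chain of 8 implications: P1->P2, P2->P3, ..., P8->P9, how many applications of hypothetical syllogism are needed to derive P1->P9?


With 8 implications in a chain connecting 9 propositions:
P1->P2, P2->P3, ..., P8->P9
Steps needed = (number of implications) - 1 = 8 - 1 = 7

7


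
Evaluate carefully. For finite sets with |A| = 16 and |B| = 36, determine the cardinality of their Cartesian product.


The Cartesian product A x B contains all ordered pairs (a, b).
|A x B| = |A| * |B| = 16 * 36 = 576

576


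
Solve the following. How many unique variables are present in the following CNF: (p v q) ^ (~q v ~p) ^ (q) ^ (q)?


Identify each variable that appears in the formula.
Variables found: p, q
Count = 2

2


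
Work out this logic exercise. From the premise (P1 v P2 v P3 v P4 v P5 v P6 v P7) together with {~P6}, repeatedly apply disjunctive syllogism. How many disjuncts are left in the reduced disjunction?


Original disjuncts (7): P1, P2, P3, P4, P5, P6, P7
Negated (eliminate): ~P6
Remaining disjuncts: P1, P2, P3, P4, P5, P7
Count = 7 - 1 = 6

6


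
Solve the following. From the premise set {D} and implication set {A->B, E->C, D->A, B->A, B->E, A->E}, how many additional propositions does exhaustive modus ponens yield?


Initial facts: {D}
Apply modus ponens to closure:
  D and D->A  =>  A
  A and A->E  =>  E
  A and A->B  =>  B
  E and E->C  =>  C
Final known: {A, B, C, D, E}
New propositions: {A, B, C, E}
Count = 4

4


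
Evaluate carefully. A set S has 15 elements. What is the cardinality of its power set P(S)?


The power set of a set with n elements has 2^n elements.
|P(S)| = 2^15 = 32768

32768


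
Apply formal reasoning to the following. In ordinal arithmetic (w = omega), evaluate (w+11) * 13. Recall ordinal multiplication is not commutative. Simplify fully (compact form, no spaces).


Compute (w+11) * 13.
Ordinal * is associative and left-distributive over +, but NOT commutative; for finite n>1, n*w = w but w*n stays w*n.
(w+11) * 13 = (w+11) repeated 13 times. Each intermediate +11 is absorbed by the following w; only the last survives: w*13+11.
Result = w*13+11

w*13+11


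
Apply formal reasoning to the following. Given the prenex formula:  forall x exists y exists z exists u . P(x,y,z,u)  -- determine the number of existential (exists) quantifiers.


Quantifier prefix: forall x exists y exists z exists u
Mark each quantifier type:
  U E E E
Universal count = 1, Existential count = 3
Asked for existential (exists) quantifiers: 3

3


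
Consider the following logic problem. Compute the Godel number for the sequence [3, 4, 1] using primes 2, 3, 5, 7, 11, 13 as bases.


Encode each element as an exponent of the corresponding prime:
  2^3 = 8
  3^4 = 81
  5^1 = 5
Product = 8 * 81 * 5 = 3240

3240


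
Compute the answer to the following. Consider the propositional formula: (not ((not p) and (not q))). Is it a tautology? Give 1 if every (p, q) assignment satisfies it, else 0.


Check all 4 assignments:
p=0, q=0: 0
p=0, q=1: 1
p=1, q=0: 1
p=1, q=1: 1
Satisfying count = 3/4.
Tautology iff count = 4: no.

0


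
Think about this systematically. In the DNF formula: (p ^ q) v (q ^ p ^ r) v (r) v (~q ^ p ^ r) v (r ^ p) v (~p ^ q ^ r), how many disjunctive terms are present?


A DNF formula is a disjunction of terms (conjunctions).
Terms are separated by v.
Counting the disjuncts: 6 terms.

6
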